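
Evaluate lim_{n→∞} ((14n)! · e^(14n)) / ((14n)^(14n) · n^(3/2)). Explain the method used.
lim = 0

Stirling: (14n)! ~ sqrt(2π·14n) · (14n/e)^(14n). Hence
  (14n)! · e^(14n) / (14n)^(14n) ~ sqrt(2π·14n).
Dividing by n^(3/2): sqrt(2π·14n) / n^(3/2) = sqrt(2π·14) · n^((1−3)/2), so the expression behaves like sqrt(2π·14) · n^((1−3)/2) → 0.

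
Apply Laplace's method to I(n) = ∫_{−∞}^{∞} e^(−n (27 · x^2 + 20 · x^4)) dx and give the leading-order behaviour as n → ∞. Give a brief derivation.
I(n) ~ sqrt(π/(27n))

φ(x) = 27 · x^2 + 20 · x^4 has its unique global minimum at x* = 0 (since φ'(x) = 54x + 80x^3 = 0 only at x = 0 for real x with both coefficients positive, and φ → ∞ as |x| → ∞). At x* = 0, φ(0) = 0 and φ''(0) = 54. Laplace's method then gives
  I(n) ~ sqrt(2π / (n · φ''(0))) · e^(−n φ(0)) = sqrt(2π / (54n)) = sqrt(π/(27n)).
The 20 · x^4 term contributes only at subleading order (an O(1/n) relative correction).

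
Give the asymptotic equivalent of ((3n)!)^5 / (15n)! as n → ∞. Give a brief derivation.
((3n)!)^5/(15n)! ~ ((2π·3n)^(4/2) / sqrt(5)) · 5^(−5·3n)  →  0

Write N = 3n. Stirling: N! ~ sqrt(2π N)(N/e)^N and (5N)! ~ sqrt(2π·5N)·(5N/e)^(5N).
  (N!)^5/(5N)! ~ (2π N)^(5/2) (N/e)^(5N) / [sqrt(2π·5N) (5N/e)^(5N)]
     = (2π N)^(5/2) / sqrt(2π·5N) · (N/(5N))^(5N)
     = (2π N)^((5−1)/2) / sqrt(5) · 5^(−5N).
Since 5^5 > 1, the factor 5^(−5N) decays exponentially, so the ratio → 0. Substituting N = 3n gives the stated form.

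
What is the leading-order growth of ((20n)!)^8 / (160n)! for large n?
((20n)!)^8/(160n)! ~ ((2π·20n)^(7/2) / sqrt(8)) · 8^(−8·20n)  →  0

Write N = 20n. Stirling: N! ~ sqrt(2π N)(N/e)^N and (8N)! ~ sqrt(2π·8N)·(8N/e)^(8N).
  (N!)^8/(8N)! ~ (2π N)^(8/2) (N/e)^(8N) / [sqrt(2π·8N) (8N/e)^(8N)]
     = (2π N)^(8/2) / sqrt(2π·8N) · (N/(8N))^(8N)
     = (2π N)^((8−1)/2) / sqrt(8) · 8^(−8N).
Since 8^8 > 1, the factor 8^(−8N) decays exponentially, so the ratio → 0. Substituting N = 20n gives the stated form.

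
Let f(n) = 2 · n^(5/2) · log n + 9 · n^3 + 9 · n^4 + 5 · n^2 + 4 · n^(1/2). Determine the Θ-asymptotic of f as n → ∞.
f(n) ∈ Θ(n^4)

Compare the terms by growth order. For large n, n^a · (log n)^b dominates n^a' · (log n)^b' iff a > a', or (a = a' and b > b'). Ranking the 5 terms shows the dominant one is 9 · n^4. Hence f(n) ∈ Θ(n^4).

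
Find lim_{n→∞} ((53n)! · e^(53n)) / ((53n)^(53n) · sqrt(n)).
lim = sqrt(2π·53)

Stirling: (53n)! ~ sqrt(2π·53n) · (53n/e)^(53n). Hence
  (53n)! · e^(53n) / (53n)^(53n) ~ sqrt(2π·53n).
Dividing by sqrt(n): sqrt(2π·53n) / sqrt(n) = sqrt(2π·53) · n^((1−1)/2), so the limit is sqrt(2π·53).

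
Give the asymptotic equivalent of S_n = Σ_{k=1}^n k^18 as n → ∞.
S_n ~ n^19 / 19

By integral comparison (Euler-Maclaurin), Σ_{k=1}^n k^18 = ∫_0^n x^18 dx + O(n^18) = n^19/19 + O(n^18). (Equivalently, Faulhaber's formula gives the same leading term.)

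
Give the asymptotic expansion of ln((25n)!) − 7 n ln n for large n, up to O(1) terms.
ln((25n)!) − 7 n ln n = 18 n ln n + 25(ln 25 − 1) n + (1/2) ln(2π·25n) + O(1/n)

Stirling: ln((25n)!) = 25n ln(25n) − 25n + (1/2) ln(2π·25n) + O(1/n).
Expand 25n ln(25n) = 25n (ln n + ln 25) = 25n ln n + 25n ln 25.
Subtract 7n ln n: leading term is (25 − 7) n ln n = 18 n ln n. The next term is 25n ln 25 − 25n = 25(ln 25 − 1) n. Then the (1/2) ln(2π·25n) correction.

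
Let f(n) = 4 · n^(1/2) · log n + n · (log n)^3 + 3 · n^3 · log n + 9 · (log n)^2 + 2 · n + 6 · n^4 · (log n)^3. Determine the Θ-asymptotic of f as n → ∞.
f(n) ∈ Θ(n^4 · (log n)^3)

Compare the terms by growth order. For large n, n^a · (log n)^b dominates n^a' · (log n)^b' iff a > a', or (a = a' and b > b'). Ranking the 6 terms shows the dominant one is 6 · n^4 · (log n)^3. Hence f(n) ∈ Θ(n^4 · (log n)^3).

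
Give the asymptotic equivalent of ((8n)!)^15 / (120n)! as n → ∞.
((8n)!)^15/(120n)! ~ ((2π·8n)^(14/2) / sqrt(15)) · 15^(−15·8n)  →  0

Write N = 8n. Stirling: N! ~ sqrt(2π N)(N/e)^N and (15N)! ~ sqrt(2π·15N)·(15N/e)^(15N).
  (N!)^15/(15N)! ~ (2π N)^(15/2) (N/e)^(15N) / [sqrt(2π·15N) (15N/e)^(15N)]
     = (2π N)^(15/2) / sqrt(2π·15N) · (N/(15N))^(15N)
     = (2π N)^((15−1)/2) / sqrt(15) · 15^(−15N).
Since 15^15 > 1, the factor 15^(−15N) decays exponentially, so the ratio → 0. Substituting N = 8n gives the stated form.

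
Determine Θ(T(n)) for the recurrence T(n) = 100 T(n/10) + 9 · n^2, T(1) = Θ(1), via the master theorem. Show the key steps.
T(n) = Θ(n^2 log n)

log_10 100 = 2, and f(n) = 9 · n^2 = Θ(n^(log_10 100)). This is Case 2 of the master theorem: T(n) = Θ(f(n) · log n) = Θ(n^2 log n).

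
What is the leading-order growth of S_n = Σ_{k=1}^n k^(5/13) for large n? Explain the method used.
S_n ~ (13/18) · n^(18/13)

Integral comparison: Σ_{k=1}^n k^(5/13) = ∫_0^n x^(5/13) dx + O(n^(5/13)). The integral is n^(1 + 5/13) / (1 + 5/13) = n^((5+13)/13) / ((5+13)/13) = (13/18) · n^(18/13).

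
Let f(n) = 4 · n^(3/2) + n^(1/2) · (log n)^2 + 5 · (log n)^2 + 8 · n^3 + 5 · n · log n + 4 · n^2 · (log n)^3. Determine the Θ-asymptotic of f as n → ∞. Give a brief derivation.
f(n) ∈ Θ(n^3)

Compare the terms by growth order. For large n, n^a · (log n)^b dominates n^a' · (log n)^b' iff a > a', or (a = a' and b > b'). Ranking the 6 terms shows the dominant one is 8 · n^3. Hence f(n) ∈ Θ(n^3).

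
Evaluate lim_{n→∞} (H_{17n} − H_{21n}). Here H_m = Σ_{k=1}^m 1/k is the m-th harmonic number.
lim = ln(17/21)

Euler-Maclaurin gives H_m = ln m + γ + 1/(2m) + O(1/m^2). The γ and O(1/m) terms cancel in the difference:
  H_{17n} − H_{21n} = ln(17n) − ln(21n) + O(1/n) = ln(17/21) + O(1/n).
Hence the limit is ln(17/21).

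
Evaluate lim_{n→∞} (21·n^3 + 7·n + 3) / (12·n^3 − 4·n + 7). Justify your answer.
lim = 21/12 = 7/4

For large n the leading n^3 terms dominate both numerator and denominator. Dividing top and bottom by n^3, every other term tends to 0, leaving 21/12 = 7/4.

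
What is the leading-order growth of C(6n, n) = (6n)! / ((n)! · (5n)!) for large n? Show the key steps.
C(6n, n) ~ (46656/3125)^(n) · sqrt(3/(5π·n))

Write N = n. Apply Stirling to each factorial:
  (6N)! ~ sqrt(2π·6N) · (6N/e)^(6N),
  N! ~ sqrt(2π N) · (N/e)^N,
  (5N)! ~ sqrt(2π·5N) · (5N/e)^(5N).
The exponential factors combine to (6N)^(6N) / (N^N · (5N)^(5N)) = 6^(6N)/5^(5N) = (6^6/5^5)^N = (46656/3125)^N.
The square-root prefactors combine to sqrt(2π·6N) / (sqrt(2π N)·sqrt(2π·5N)) = sqrt(6 / (2π·5·N)) = sqrt(3/(5π·n)).
Substituting N = n: C(6n, n) ~ (46656/3125)^(n) · sqrt(3/(5π·n)).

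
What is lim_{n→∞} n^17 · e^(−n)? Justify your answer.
lim = 0

Exponentials with base > 1 dominate every fixed polynomial: for any fixed c, n^c / e^n → 0 as n → ∞ (e.g. by the ratio test, or since e^n grows faster than any power of n). Hence n^17 · e^(−n) = n^17 / e^n → 0.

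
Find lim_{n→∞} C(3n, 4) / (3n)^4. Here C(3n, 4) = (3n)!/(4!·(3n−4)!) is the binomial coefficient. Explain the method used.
lim = 1/4! = 1/24

With N = 3n → ∞: C(N, 4) / N^4 = [N(N−1)…(N−3)] / (4! · N^4) = (1/4!) · 1 · (1 − 1/(3n)) · (1 − 2/(3n)) · (1 − 3/(3n)). Each factor → 1 as N → ∞, so the limit is 1/4! = 1/24.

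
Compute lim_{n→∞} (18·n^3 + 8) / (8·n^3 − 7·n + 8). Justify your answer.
lim = 18/8 = 9/4

For large n the leading n^3 terms dominate both numerator and denominator. Dividing top and bottom by n^3, every other term tends to 0, leaving 18/8 = 9/4.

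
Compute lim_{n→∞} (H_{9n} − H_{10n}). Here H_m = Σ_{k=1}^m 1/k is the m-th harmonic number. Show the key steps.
lim = ln(9/10)

Euler-Maclaurin gives H_m = ln m + γ + 1/(2m) + O(1/m^2). The γ and O(1/m) terms cancel in the difference:
  H_{9n} − H_{10n} = ln(9n) − ln(10n) + O(1/n) = ln(9/10) + O(1/n).
Hence the limit is ln(9/10).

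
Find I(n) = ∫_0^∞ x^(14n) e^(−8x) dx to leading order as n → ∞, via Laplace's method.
I(n) ~ (sqrt(2π·14n) / 8) · (14n/(8e))^(14n)

Write the integrand as exp(14n ln x − 8x) and set f(x) = 14n ln x − 8x. Then f'(x) = 14n/x − 8 = 0 at x* = 14n/8, and f''(x*) = −14n/x*^2 = −8^2/(14n). Laplace's method (interior maximum) gives
  I(n) ~ e^(f(x*)) · sqrt(2π / |f''(x*)|)
        = exp(14n ln(14n/8) − 14n) · sqrt(2π · 14n / 8^2)
        = (14n/8)^(14n) e^(−14n) · sqrt(2π·14n) / 8
        = (sqrt(2π·14n) / 8) · (14n/(8e))^(14n).
This matches Γ(14n+1)/8^(14n+1) with Stirling applied to Γ.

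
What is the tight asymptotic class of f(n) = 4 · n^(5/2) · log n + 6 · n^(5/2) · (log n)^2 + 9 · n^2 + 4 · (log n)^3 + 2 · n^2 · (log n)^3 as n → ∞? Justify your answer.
f(n) ∈ Θ(n^(5/2) · (log n)^2)

Compare the terms by growth order. For large n, n^a · (log n)^b dominates n^a' · (log n)^b' iff a > a', or (a = a' and b > b'). Ranking the 5 terms shows the dominant one is 6 · n^(5/2) · (log n)^2. Hence f(n) ∈ Θ(n^(5/2) · (log n)^2).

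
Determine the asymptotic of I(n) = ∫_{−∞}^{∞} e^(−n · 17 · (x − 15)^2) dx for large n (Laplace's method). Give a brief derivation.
I(n) = sqrt(π/(17n))

Here φ(x) = 17 · (x − 15)^2 has its unique minimum at x* = 15 with φ(x*) = 0 and φ''(x*) = 34. Laplace's method gives
  I(n) ~ e^(−n φ(x*)) · sqrt(2π / (n · φ''(x*))) = sqrt(2π / (34n)) = sqrt(π/(17n)).
This is exact: substituting u = (x − 15)·sqrt(17n) gives I(n) = (1/sqrt(17n)) ∫_{−∞}^{∞} e^(−u^2) du = sqrt(π/(17n)).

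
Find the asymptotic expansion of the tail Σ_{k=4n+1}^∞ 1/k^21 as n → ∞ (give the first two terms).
Σ_{k>4n} 1/k^21 = 1/(20 · (4n)^20) − 1/(2 · (4n)^21) + O(1/(4n)^22)

Compare to the integral: ∫_{4n}^∞ x^(−21) dx = [−x^(−20)/20]_{4n}^∞ = 1/((21−1)·(4n)^20). The Euler-Maclaurin correction adds −f(4n)/2 = −1/(2·(4n)^21). Euler-Maclaurin then gives
  Σ_{k>4n} 1/k^21 = ∫_{4n}^∞ dx/x^21 − 1/(2·(4n)^21) + O(1/(4n)^22).
(Equivalently this is ζ(21) − Σ_{k≤4n} 1/k^21.)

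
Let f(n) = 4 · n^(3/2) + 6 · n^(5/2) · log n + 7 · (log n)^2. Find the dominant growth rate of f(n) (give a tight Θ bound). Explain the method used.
f(n) ∈ Θ(n^(5/2) · log n)

Compare the terms by growth order. For large n, n^a · (log n)^b dominates n^a' · (log n)^b' iff a > a', or (a = a' and b > b'). Ranking the 3 terms shows the dominant one is 6 · n^(5/2) · log n. Hence f(n) ∈ Θ(n^(5/2) · log n).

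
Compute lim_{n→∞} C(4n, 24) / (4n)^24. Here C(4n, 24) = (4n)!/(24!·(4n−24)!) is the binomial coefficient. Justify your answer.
lim = 1/24! = 1/620448401733239439360000

With N = 4n → ∞: C(N, 24) / N^24 = [N(N−1)…(N−23)] / (24! · N^24) = (1/24!) · 1 · (1 − 1/(4n)) · … · (1 − 23/(4n)). Each factor → 1 as N → ∞, so the limit is 1/24! = 1/620448401733239439360000.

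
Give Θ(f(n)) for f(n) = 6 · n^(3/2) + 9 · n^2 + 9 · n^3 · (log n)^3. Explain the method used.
f(n) ∈ Θ(n^3 · (log n)^3)

Compare the terms by growth order. For large n, n^a · (log n)^b dominates n^a' · (log n)^b' iff a > a', or (a = a' and b > b'). Ranking the 3 terms shows the dominant one is 9 · n^3 · (log n)^3. Hence f(n) ∈ Θ(n^3 · (log n)^3).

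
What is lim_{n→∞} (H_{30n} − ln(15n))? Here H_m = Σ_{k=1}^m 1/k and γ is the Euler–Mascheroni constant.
lim = ln 2 + γ

By Euler-Maclaurin, H_m = ln m + γ + O(1/m). So
  H_{30n} − ln(15n) = ln(30n) + γ − ln(15n) + O(1/n)
                       = ln(30/15) + γ + O(1/n).
Hence the limit is ln(30/15) + γ (= ln 2).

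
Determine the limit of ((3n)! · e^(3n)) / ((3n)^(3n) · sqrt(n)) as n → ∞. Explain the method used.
lim = sqrt(2π·3)

Stirling: (3n)! ~ sqrt(2π·3n) · (3n/e)^(3n). Hence
  (3n)! · e^(3n) / (3n)^(3n) ~ sqrt(2π·3n).
Dividing by sqrt(n): sqrt(2π·3n) / sqrt(n) = sqrt(2π·3) · n^((1−1)/2), so the limit is sqrt(2π·3).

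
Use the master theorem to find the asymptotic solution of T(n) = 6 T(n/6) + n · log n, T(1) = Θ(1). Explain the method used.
T(n) = Θ(n · (log n)^2)

Here log_6 6 = 1 and f(n) = n · log n = Θ(n^(log_6 6) · (log n)^1). This is the extended Case 2 of the master theorem (f matches the critical exponent up to log factors), giving T(n) = Θ(n^(log_6 6) · (log n)^(1+1)) = Θ(n · (log n)^2).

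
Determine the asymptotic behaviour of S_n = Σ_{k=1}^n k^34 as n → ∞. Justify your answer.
S_n ~ n^35 / 35

By integral comparison (Euler-Maclaurin), Σ_{k=1}^n k^34 = ∫_0^n x^34 dx + O(n^34) = n^35/35 + O(n^34). (Equivalently, Faulhaber's formula gives the same leading term.)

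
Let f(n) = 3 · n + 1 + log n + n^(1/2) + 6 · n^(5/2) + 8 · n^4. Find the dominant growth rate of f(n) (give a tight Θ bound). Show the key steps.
f(n) ∈ Θ(n^4)

Compare the terms by growth order. For large n, n^a · (log n)^b dominates n^a' · (log n)^b' iff a > a', or (a = a' and b > b'). Ranking the 6 terms shows the dominant one is 8 · n^4. Hence f(n) ∈ Θ(n^4).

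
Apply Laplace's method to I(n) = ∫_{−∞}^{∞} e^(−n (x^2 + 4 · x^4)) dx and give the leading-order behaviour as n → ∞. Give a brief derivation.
I(n) ~ sqrt(π/n)

φ(x) = x^2 + 4 · x^4 has its unique global minimum at x* = 0 (since φ'(x) = 2x + 16x^3 = 0 only at x = 0 for real x with both coefficients positive, and φ → ∞ as |x| → ∞). At x* = 0, φ(0) = 0 and φ''(0) = 2. Laplace's method then gives
  I(n) ~ sqrt(2π / (n · φ''(0))) · e^(−n φ(0)) = sqrt(2π / (2n)) = sqrt(π/n).
The 4 · x^4 term contributes only at subleading order (an O(1/n) relative correction).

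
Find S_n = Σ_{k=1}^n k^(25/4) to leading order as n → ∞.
S_n ~ (4/29) · n^(29/4)

Integral comparison: Σ_{k=1}^n k^(25/4) = ∫_0^n x^(25/4) dx + O(n^(25/4)). The integral is n^(1 + 25/4) / (1 + 25/4) = n^((25+4)/4) / ((25+4)/4) = (4/29) · n^(29/4).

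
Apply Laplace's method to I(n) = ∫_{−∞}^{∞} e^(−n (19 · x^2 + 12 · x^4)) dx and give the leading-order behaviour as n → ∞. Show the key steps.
I(n) ~ sqrt(π/(19n))

φ(x) = 19 · x^2 + 12 · x^4 has its unique global minimum at x* = 0 (since φ'(x) = 38x + 48x^3 = 0 only at x = 0 for real x with both coefficients positive, and φ → ∞ as |x| → ∞). At x* = 0, φ(0) = 0 and φ''(0) = 38. Laplace's method then gives
  I(n) ~ sqrt(2π / (n · φ''(0))) · e^(−n φ(0)) = sqrt(2π / (38n)) = sqrt(π/(19n)).
The 12 · x^4 term contributes only at subleading order (an O(1/n) relative correction).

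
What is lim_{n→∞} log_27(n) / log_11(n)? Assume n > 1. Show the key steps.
lim = ln(11) / ln(27) = log_27(11)

Change of base: log_27(n) = ln n / ln 27 and log_11(n) = ln n / ln 11. The ratio is (ln n / ln 27) · (ln 11 / ln n) = ln 11 / ln 27, a constant independent of n. So the limit is ln 11 / ln 27 = log_27(11).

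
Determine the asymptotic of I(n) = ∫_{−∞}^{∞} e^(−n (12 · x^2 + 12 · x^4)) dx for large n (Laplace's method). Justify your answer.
I(n) ~ sqrt(π/(12n))

φ(x) = 12 · x^2 + 12 · x^4 has its unique global minimum at x* = 0 (since φ'(x) = 24x + 48x^3 = 0 only at x = 0 for real x with both coefficients positive, and φ → ∞ as |x| → ∞). At x* = 0, φ(0) = 0 and φ''(0) = 24. Laplace's method then gives
  I(n) ~ sqrt(2π / (n · φ''(0))) · e^(−n φ(0)) = sqrt(2π / (24n)) = sqrt(π/(12n)).
The 12 · x^4 term contributes only at subleading order (an O(1/n) relative correction).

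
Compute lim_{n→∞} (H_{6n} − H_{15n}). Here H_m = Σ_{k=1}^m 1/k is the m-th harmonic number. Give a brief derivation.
lim = ln(6/15) = ln(2/5)

Euler-Maclaurin gives H_m = ln m + γ + 1/(2m) + O(1/m^2). The γ and O(1/m) terms cancel in the difference:
  H_{6n} − H_{15n} = ln(6n) − ln(15n) + O(1/n) = ln(6/15) + O(1/n).
Hence the limit is ln(6/15) = ln(2/5).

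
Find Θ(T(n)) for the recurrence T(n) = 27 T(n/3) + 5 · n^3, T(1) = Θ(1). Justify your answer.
T(n) = Θ(n^3 log n)

log_3 27 = 3, and f(n) = 5 · n^3 = Θ(n^(log_3 27)). This is Case 2 of the master theorem: T(n) = Θ(f(n) · log n) = Θ(n^3 log n).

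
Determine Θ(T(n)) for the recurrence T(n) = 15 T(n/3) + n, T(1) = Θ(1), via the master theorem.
T(n) = Θ(n^(log_3 15))

Master theorem: compare f(n) = n to n^(log_3 15) where log_3 15 ≈ 2.465. Since 1 < log_3 15, we have f(n) = O(n^(log_3 15 − ε)) for some ε > 0 — Case 1. Hence T(n) = Θ(n^(log_3 15)).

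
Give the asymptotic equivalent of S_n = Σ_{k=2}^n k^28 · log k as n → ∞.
S_n ~ n^29 log n / 29 − n^29 / 841

By integral comparison, S_n = ∫_1^n x^28 · log x dx + O(n^28 · log n). For the integral, ∫ x^28 log x dx = n^29 log n / 29 − n^29/841 (integration by parts). Hence S_n ~ n^29 log n / 29 − n^29 / 841.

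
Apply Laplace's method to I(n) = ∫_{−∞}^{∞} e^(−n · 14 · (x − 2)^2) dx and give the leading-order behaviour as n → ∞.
I(n) = sqrt(π/(14n))

Here φ(x) = 14 · (x − 2)^2 has its unique minimum at x* = 2 with φ(x*) = 0 and φ''(x*) = 28. Laplace's method gives
  I(n) ~ e^(−n φ(x*)) · sqrt(2π / (n · φ''(x*))) = sqrt(2π / (28n)) = sqrt(π/(14n)).
This is exact: substituting u = (x − 2)·sqrt(14n) gives I(n) = (1/sqrt(14n)) ∫_{−∞}^{∞} e^(−u^2) du = sqrt(π/(14n)).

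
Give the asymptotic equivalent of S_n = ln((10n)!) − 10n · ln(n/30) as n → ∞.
S_n ~ 10n · (ln 300 − 1) + O(ln n)

Stirling: ln((10n)!) = 10n ln(10n) − 10n + O(ln n).
  S_n = 10n ln(10n) − 10n − 10n ln(n/30) + O(ln n)
      = 10n ln(10n) − 10n ln n + 10n ln 30 − 10n + O(ln n)
      = 10n ln 10 + 10n ln 30 − 10n + O(ln n)
      = 10n (ln 300 − 1) + O(ln n).
Numerically ln(300) − 1 ≈ 4.7038.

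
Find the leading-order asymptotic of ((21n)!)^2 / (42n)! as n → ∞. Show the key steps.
((21n)!)^2/(42n)! ~ ((2π·21n)^(1/2) / sqrt(2)) · 2^(−2·21n)  →  0

Write N = 21n. Stirling: N! ~ sqrt(2π N)(N/e)^N and (2N)! ~ sqrt(2π·2N)·(2N/e)^(2N).
  (N!)^2/(2N)! ~ (2π N)^(2/2) (N/e)^(2N) / [sqrt(2π·2N) (2N/e)^(2N)]
     = (2π N)^(2/2) / sqrt(2π·2N) · (N/(2N))^(2N)
     = (2π N)^((2−1)/2) / sqrt(2) · 2^(−2N).
Since 2^2 > 1, the factor 2^(−2N) decays exponentially, so the ratio → 0. Substituting N = 21n gives the stated form.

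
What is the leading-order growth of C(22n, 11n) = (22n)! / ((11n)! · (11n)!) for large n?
C(22n, 11n) ~ (4)^(11n) · sqrt(1/(π·11n))

Write N = 11n. Apply Stirling to each factorial:
  (2N)! ~ sqrt(2π·2N) · (2N/e)^(2N),
  N! ~ sqrt(2π N) · (N/e)^N,
  (1N)! ~ sqrt(2π·1N) · (1N/e)^(1N).
The exponential factors combine to (2N)^(2N) / (N^N · (1N)^(1N)) = 2^(2N)/1^(1N) = (2^2/1^1)^N = (4)^N.
The square-root prefactors combine to sqrt(2π·2N) / (sqrt(2π N)·sqrt(2π·1N)) = sqrt(2 / (2π·1·N)) = sqrt(1/(π·11n)).
Substituting N = 11n: C(22n, 11n) ~ (4)^(11n) · sqrt(1/(π·11n)).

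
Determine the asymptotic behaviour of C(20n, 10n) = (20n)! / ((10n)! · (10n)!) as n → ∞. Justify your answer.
C(20n, 10n) ~ (4)^(10n) · sqrt(1/(π·10n))

Write N = 10n. Apply Stirling to each factorial:
  (2N)! ~ sqrt(2π·2N) · (2N/e)^(2N),
  N! ~ sqrt(2π N) · (N/e)^N,
  (1N)! ~ sqrt(2π·1N) · (1N/e)^(1N).
The exponential factors combine to (2N)^(2N) / (N^N · (1N)^(1N)) = 2^(2N)/1^(1N) = (2^2/1^1)^N = (4)^N.
The square-root prefactors combine to sqrt(2π·2N) / (sqrt(2π N)·sqrt(2π·1N)) = sqrt(2 / (2π·1·N)) = sqrt(1/(π·10n)).
Substituting N = 10n: C(20n, 10n) ~ (4)^(10n) · sqrt(1/(π·10n)).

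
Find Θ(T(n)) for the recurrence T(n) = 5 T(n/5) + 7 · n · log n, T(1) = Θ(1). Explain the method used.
T(n) = Θ(n · (log n)^2)

Here log_5 5 = 1 and f(n) = 7 · n · log n = Θ(n^(log_5 5) · (log n)^1). This is the extended Case 2 of the master theorem (f matches the critical exponent up to log factors), giving T(n) = Θ(n^(log_5 5) · (log n)^(1+1)) = Θ(n · (log n)^2).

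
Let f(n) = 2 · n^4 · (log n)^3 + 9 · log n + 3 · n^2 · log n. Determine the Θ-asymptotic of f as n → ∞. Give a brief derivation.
f(n) ∈ Θ(n^4 · (log n)^3)

Compare the terms by growth order. For large n, n^a · (log n)^b dominates n^a' · (log n)^b' iff a > a', or (a = a' and b > b'). Ranking the 3 terms shows the dominant one is 2 · n^4 · (log n)^3. Hence f(n) ∈ Θ(n^4 · (log n)^3).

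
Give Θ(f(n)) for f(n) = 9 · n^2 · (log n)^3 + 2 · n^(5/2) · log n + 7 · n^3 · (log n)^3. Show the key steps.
f(n) ∈ Θ(n^3 · (log n)^3)

Compare the terms by growth order. For large n, n^a · (log n)^b dominates n^a' · (log n)^b' iff a > a', or (a = a' and b > b'). Ranking the 3 terms shows the dominant one is 7 · n^3 · (log n)^3. Hence f(n) ∈ Θ(n^3 · (log n)^3).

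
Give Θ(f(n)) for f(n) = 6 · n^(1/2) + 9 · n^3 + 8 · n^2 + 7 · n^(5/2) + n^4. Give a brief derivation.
f(n) ∈ Θ(n^4)

Compare the terms by growth order. For large n, n^a · (log n)^b dominates n^a' · (log n)^b' iff a > a', or (a = a' and b > b'). Ranking the 5 terms shows the dominant one is n^4. Hence f(n) ∈ Θ(n^4).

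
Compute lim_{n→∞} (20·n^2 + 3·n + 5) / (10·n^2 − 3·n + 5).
lim = 20/10 = 2

For large n the leading n^2 terms dominate both numerator and denominator. Dividing top and bottom by n^2, every other term tends to 0, leaving 20/10 = 2.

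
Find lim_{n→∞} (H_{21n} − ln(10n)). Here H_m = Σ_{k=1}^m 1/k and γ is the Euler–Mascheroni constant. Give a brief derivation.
lim = ln(21/10) + γ

By Euler-Maclaurin, H_m = ln m + γ + O(1/m). So
  H_{21n} − ln(10n) = ln(21n) + γ − ln(10n) + O(1/n)
                       = ln(21/10) + γ + O(1/n).
Hence the limit is ln(21/10) + γ.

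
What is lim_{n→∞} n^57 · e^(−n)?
lim = 0

Exponentials with base > 1 dominate every fixed polynomial: for any fixed c, n^c / e^n → 0 as n → ∞ (e.g. by the ratio test, or since e^n grows faster than any power of n). Hence n^57 · e^(−n) = n^57 / e^n → 0.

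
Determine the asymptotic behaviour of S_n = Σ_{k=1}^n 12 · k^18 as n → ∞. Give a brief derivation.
S_n ~ 12 · n^19 / 19

By integral comparison (Euler-Maclaurin), Σ_{k=1}^n 12 · k^18 = 12 · ∫_0^n x^18 dx + O(n^18) = 12 · n^19/19 + O(n^18). (Equivalently, Faulhaber's formula gives the same leading term.)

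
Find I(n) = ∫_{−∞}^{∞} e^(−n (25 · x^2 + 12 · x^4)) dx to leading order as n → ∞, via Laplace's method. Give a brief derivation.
I(n) ~ sqrt(π/(25n))

φ(x) = 25 · x^2 + 12 · x^4 has its unique global minimum at x* = 0 (since φ'(x) = 50x + 48x^3 = 0 only at x = 0 for real x with both coefficients positive, and φ → ∞ as |x| → ∞). At x* = 0, φ(0) = 0 and φ''(0) = 50. Laplace's method then gives
  I(n) ~ sqrt(2π / (n · φ''(0))) · e^(−n φ(0)) = sqrt(2π / (50n)) = sqrt(π/(25n)).
The 12 · x^4 term contributes only at subleading order (an O(1/n) relative correction).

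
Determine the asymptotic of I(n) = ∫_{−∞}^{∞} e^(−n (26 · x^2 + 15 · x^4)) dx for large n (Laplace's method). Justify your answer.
I(n) ~ sqrt(π/(26n))

φ(x) = 26 · x^2 + 15 · x^4 has its unique global minimum at x* = 0 (since φ'(x) = 52x + 60x^3 = 0 only at x = 0 for real x with both coefficients positive, and φ → ∞ as |x| → ∞). At x* = 0, φ(0) = 0 and φ''(0) = 52. Laplace's method then gives
  I(n) ~ sqrt(2π / (n · φ''(0))) · e^(−n φ(0)) = sqrt(2π / (52n)) = sqrt(π/(26n)).
The 15 · x^4 term contributes only at subleading order (an O(1/n) relative correction).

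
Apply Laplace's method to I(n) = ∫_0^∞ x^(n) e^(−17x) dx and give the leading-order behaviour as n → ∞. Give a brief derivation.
I(n) ~ (sqrt(2π·n) / 17) · (n/(17e))^(n)

Write the integrand as exp(n ln x − 17x) and set f(x) = n ln x − 17x. Then f'(x) = n/x − 17 = 0 at x* = n/17, and f''(x*) = −n/x*^2 = −17^2/(n). Laplace's method (interior maximum) gives
  I(n) ~ e^(f(x*)) · sqrt(2π / |f''(x*)|)
        = exp(n ln(n/17) − n) · sqrt(2π · n / 17^2)
        = (n/17)^(n) e^(−n) · sqrt(2π·n) / 17
        = (sqrt(2π·n) / 17) · (n/(17e))^(n).
This matches Γ(n+1)/17^(n+1) with Stirling applied to Γ.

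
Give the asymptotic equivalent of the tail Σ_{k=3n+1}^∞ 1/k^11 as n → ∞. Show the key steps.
Σ_{k>3n} 1/k^11 ~ 1/(10 · (3n)^10)

Compare to the integral: ∫_{3n}^∞ x^(−11) dx = [−x^(−10)/10]_{3n}^∞ = 1/((11−1)·(3n)^10). Euler-Maclaurin then gives
  Σ_{k>3n} 1/k^11 = ∫_{3n}^∞ dx/x^11 − 1/(2·(3n)^11) + O(1/(3n)^12).
(Equivalently this is ζ(11) − Σ_{k≤3n} 1/k^11.)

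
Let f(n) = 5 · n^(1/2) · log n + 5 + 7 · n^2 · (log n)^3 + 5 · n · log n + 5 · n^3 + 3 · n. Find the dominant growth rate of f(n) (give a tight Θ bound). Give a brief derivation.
f(n) ∈ Θ(n^3)

Compare the terms by growth order. For large n, n^a · (log n)^b dominates n^a' · (log n)^b' iff a > a', or (a = a' and b > b'). Ranking the 6 terms shows the dominant one is 5 · n^3. Hence f(n) ∈ Θ(n^3).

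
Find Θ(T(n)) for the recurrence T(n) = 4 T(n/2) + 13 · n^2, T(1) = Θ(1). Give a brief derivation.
T(n) = Θ(n^2 log n)

log_2 4 = 2, and f(n) = 13 · n^2 = Θ(n^(log_2 4)). This is Case 2 of the master theorem: T(n) = Θ(f(n) · log n) = Θ(n^2 log n).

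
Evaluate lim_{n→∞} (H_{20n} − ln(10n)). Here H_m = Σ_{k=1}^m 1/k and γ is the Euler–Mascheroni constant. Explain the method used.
lim = ln 2 + γ

By Euler-Maclaurin, H_m = ln m + γ + O(1/m). So
  H_{20n} − ln(10n) = ln(20n) + γ − ln(10n) + O(1/n)
                       = ln(20/10) + γ + O(1/n).
Hence the limit is ln(20/10) + γ (= ln 2).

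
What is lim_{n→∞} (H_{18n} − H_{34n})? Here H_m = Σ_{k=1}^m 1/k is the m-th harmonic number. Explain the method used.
lim = ln(18/34) = ln(9/17)

Euler-Maclaurin gives H_m = ln m + γ + 1/(2m) + O(1/m^2). The γ and O(1/m) terms cancel in the difference:
  H_{18n} − H_{34n} = ln(18n) − ln(34n) + O(1/n) = ln(18/34) + O(1/n).
Hence the limit is ln(18/34) = ln(9/17).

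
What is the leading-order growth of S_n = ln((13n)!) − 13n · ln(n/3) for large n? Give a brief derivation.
S_n ~ 13n · (ln 39 − 1) + O(ln n)

Stirling: ln((13n)!) = 13n ln(13n) − 13n + O(ln n).
  S_n = 13n ln(13n) − 13n − 13n ln(n/3) + O(ln n)
      = 13n ln(13n) − 13n ln n + 13n ln 3 − 13n + O(ln n)
      = 13n ln 13 + 13n ln 3 − 13n + O(ln n)
      = 13n (ln 39 − 1) + O(ln n).
Numerically ln(39) − 1 ≈ 2.6636.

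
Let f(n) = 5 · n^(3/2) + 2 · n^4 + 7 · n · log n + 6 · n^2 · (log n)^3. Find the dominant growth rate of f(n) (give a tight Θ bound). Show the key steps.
f(n) ∈ Θ(n^4)

Compare the terms by growth order. For large n, n^a · (log n)^b dominates n^a' · (log n)^b' iff a > a', or (a = a' and b > b'). Ranking the 4 terms shows the dominant one is 2 · n^4. Hence f(n) ∈ Θ(n^4).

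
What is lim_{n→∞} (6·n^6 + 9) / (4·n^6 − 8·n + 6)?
lim = 6/4 = 3/2

For large n the leading n^6 terms dominate both numerator and denominator. Dividing top and bottom by n^6, every other term tends to 0, leaving 6/4 = 3/2.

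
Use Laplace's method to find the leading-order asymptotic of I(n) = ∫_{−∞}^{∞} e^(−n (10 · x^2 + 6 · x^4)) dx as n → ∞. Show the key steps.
I(n) ~ sqrt(π/(10n))

φ(x) = 10 · x^2 + 6 · x^4 has its unique global minimum at x* = 0 (since φ'(x) = 20x + 24x^3 = 0 only at x = 0 for real x with both coefficients positive, and φ → ∞ as |x| → ∞). At x* = 0, φ(0) = 0 and φ''(0) = 20. Laplace's method then gives
  I(n) ~ sqrt(2π / (n · φ''(0))) · e^(−n φ(0)) = sqrt(2π / (20n)) = sqrt(π/(10n)).
The 6 · x^4 term contributes only at subleading order (an O(1/n) relative correction).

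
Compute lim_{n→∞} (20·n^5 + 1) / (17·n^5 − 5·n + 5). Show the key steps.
lim = 20/17

For large n the leading n^5 terms dominate both numerator and denominator. Dividing top and bottom by n^5, every other term tends to 0, leaving 20/17.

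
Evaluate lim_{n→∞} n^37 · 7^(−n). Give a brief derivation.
lim = 0

Exponentials with base > 1 dominate every fixed polynomial: for any fixed c, n^c / 7^n → 0 as n → ∞ (e.g. by the ratio test, or by writing 7^n = e^(n ln 7) and noting e^(n ln 7) / n^c → ∞). Hence n^37 · 7^(−n) = n^37 / 7^n → 0.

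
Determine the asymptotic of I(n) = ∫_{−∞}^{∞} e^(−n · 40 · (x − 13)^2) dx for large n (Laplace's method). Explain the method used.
I(n) = sqrt(π/(40n))

Here φ(x) = 40 · (x − 13)^2 has its unique minimum at x* = 13 with φ(x*) = 0 and φ''(x*) = 80. Laplace's method gives
  I(n) ~ e^(−n φ(x*)) · sqrt(2π / (n · φ''(x*))) = sqrt(2π / (80n)) = sqrt(π/(40n)).
This is exact: substituting u = (x − 13)·sqrt(40n) gives I(n) = (1/sqrt(40n)) ∫_{−∞}^{∞} e^(−u^2) du = sqrt(π/(40n)).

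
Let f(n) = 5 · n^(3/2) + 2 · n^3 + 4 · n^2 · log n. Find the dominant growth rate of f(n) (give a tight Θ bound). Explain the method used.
f(n) ∈ Θ(n^3)

Compare the terms by growth order. For large n, n^a · (log n)^b dominates n^a' · (log n)^b' iff a > a', or (a = a' and b > b'). Ranking the 3 terms shows the dominant one is 2 · n^3. Hence f(n) ∈ Θ(n^3).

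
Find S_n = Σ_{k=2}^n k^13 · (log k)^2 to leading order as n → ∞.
S_n ~ n^14 · (log n)^2 / 14

By integral comparison, S_n = ∫_1^n x^13 · (log x)^2 dx + O(n^13 · (log n)^2). For the integral, the leading term of ∫_1^n x^13 (log x)^2 dx is n^14/14 · (log n)^2 (by repeated integration by parts; each step lowers the log-exponent and produces a relatively O(1/log n) correction). Hence S_n ~ n^14 · (log n)^2 / 14.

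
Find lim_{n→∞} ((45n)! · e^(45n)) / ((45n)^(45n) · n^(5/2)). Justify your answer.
lim = 0

Stirling: (45n)! ~ sqrt(2π·45n) · (45n/e)^(45n). Hence
  (45n)! · e^(45n) / (45n)^(45n) ~ sqrt(2π·45n).
Dividing by n^(5/2): sqrt(2π·45n) / n^(5/2) = sqrt(2π·45) · n^((1−5)/2), so the expression behaves like sqrt(2π·45) · n^((1−5)/2) → 0.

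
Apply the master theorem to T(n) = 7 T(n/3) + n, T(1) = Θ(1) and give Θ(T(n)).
T(n) = Θ(n^(log_3 7))

Master theorem: compare f(n) = n to n^(log_3 7) where log_3 7 ≈ 1.771. Since 1 < log_3 7, we have f(n) = O(n^(log_3 7 − ε)) for some ε > 0 — Case 1. Hence T(n) = Θ(n^(log_3 7)).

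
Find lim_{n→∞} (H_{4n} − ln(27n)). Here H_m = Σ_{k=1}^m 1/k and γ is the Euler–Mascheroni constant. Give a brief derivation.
lim = ln(4/27) + γ

By Euler-Maclaurin, H_m = ln m + γ + O(1/m). So
  H_{4n} − ln(27n) = ln(4n) + γ − ln(27n) + O(1/n)
                       = ln(4/27) + γ + O(1/n).
Hence the limit is ln(4/27) + γ.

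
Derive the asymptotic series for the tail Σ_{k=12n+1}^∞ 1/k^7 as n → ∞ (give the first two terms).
Σ_{k>12n} 1/k^7 = 1/(6 · (12n)^6) − 1/(2 · (12n)^7) + O(1/(12n)^8)

Compare to the integral: ∫_{12n}^∞ x^(−7) dx = [−x^(−6)/6]_{12n}^∞ = 1/((7−1)·(12n)^6). The Euler-Maclaurin correction adds −f(12n)/2 = −1/(2·(12n)^7). Euler-Maclaurin then gives
  Σ_{k>12n} 1/k^7 = ∫_{12n}^∞ dx/x^7 − 1/(2·(12n)^7) + O(1/(12n)^8).
(Equivalently this is ζ(7) − Σ_{k≤12n} 1/k^7.)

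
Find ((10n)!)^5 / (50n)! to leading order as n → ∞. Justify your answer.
((10n)!)^5/(50n)! ~ ((2π·10n)^(4/2) / sqrt(5)) · 5^(−5·10n)  →  0

Write N = 10n. Stirling: N! ~ sqrt(2π N)(N/e)^N and (5N)! ~ sqrt(2π·5N)·(5N/e)^(5N).
  (N!)^5/(5N)! ~ (2π N)^(5/2) (N/e)^(5N) / [sqrt(2π·5N) (5N/e)^(5N)]
     = (2π N)^(5/2) / sqrt(2π·5N) · (N/(5N))^(5N)
     = (2π N)^((5−1)/2) / sqrt(5) · 5^(−5N).
Since 5^5 > 1, the factor 5^(−5N) decays exponentially, so the ratio → 0. Substituting N = 10n gives the stated form.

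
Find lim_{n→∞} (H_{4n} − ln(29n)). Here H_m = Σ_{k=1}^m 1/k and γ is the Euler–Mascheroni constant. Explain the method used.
lim = ln(4/29) + γ

By Euler-Maclaurin, H_m = ln m + γ + O(1/m). So
  H_{4n} − ln(29n) = ln(4n) + γ − ln(29n) + O(1/n)
                       = ln(4/29) + γ + O(1/n).
Hence the limit is ln(4/29) + γ.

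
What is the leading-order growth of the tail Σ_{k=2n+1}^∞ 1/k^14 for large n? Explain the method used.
Σ_{k>2n} 1/k^14 ~ 1/(13 · (2n)^13)

Compare to the integral: ∫_{2n}^∞ x^(−14) dx = [−x^(−13)/13]_{2n}^∞ = 1/((14−1)·(2n)^13). Euler-Maclaurin then gives
  Σ_{k>2n} 1/k^14 = ∫_{2n}^∞ dx/x^14 − 1/(2·(2n)^14) + O(1/(2n)^15).
(Equivalently this is ζ(14) − Σ_{k≤2n} 1/k^14.)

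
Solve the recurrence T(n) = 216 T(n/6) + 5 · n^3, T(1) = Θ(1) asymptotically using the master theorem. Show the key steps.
T(n) = Θ(n^3 log n)

log_6 216 = 3, and f(n) = 5 · n^3 = Θ(n^(log_6 216)). This is Case 2 of the master theorem: T(n) = Θ(f(n) · log n) = Θ(n^3 log n).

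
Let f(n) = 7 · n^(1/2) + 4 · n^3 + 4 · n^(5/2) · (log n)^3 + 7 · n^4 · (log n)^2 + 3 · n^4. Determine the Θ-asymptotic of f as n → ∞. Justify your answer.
f(n) ∈ Θ(n^4 · (log n)^2)

Compare the terms by growth order. For large n, n^a · (log n)^b dominates n^a' · (log n)^b' iff a > a', or (a = a' and b > b'). Ranking the 5 terms shows the dominant one is 7 · n^4 · (log n)^2. Hence f(n) ∈ Θ(n^4 · (log n)^2).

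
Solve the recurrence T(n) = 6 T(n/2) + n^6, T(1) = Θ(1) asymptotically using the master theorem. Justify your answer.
T(n) = Θ(n^6)

log_2 6 ≈ 2.585. f(n) = n^6 dominates n^(log_2 6) since 6 > 2.585, and the regularity condition a·f(n/b) = 6·(n/2)^6 = (6/64)·n^6 ≤ c·f(n) holds with c = 6/64 ≈ 0.0938 < 1. So this is Case 3: T(n) = Θ(f(n)) = Θ(n^6).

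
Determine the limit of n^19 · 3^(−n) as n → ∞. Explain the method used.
lim = 0

Exponentials with base > 1 dominate every fixed polynomial: for any fixed c, n^c / 3^n → 0 as n → ∞ (e.g. by the ratio test, or by writing 3^n = e^(n ln 3) and noting e^(n ln 3) / n^c → ∞). Hence n^19 · 3^(−n) = n^19 / 3^n → 0.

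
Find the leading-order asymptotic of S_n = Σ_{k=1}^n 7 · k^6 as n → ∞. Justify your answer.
S_n ~ n^7

By integral comparison (Euler-Maclaurin), Σ_{k=1}^n 7 · k^6 = 7 · ∫_0^n x^6 dx + O(n^6) = 7 · n^7/7 = n^7 + O(n^6). (Equivalently, Faulhaber's formula gives the same leading term.)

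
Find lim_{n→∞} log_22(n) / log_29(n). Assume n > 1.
lim = ln(29) / ln(22) = log_22(29)

Change of base: log_22(n) = ln n / ln 22 and log_29(n) = ln n / ln 29. The ratio is (ln n / ln 22) · (ln 29 / ln n) = ln 29 / ln 22, a constant independent of n. So the limit is ln 29 / ln 22 = log_22(29).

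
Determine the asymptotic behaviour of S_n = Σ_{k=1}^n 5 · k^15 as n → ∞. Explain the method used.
S_n ~ 5 · n^16 / 16

By integral comparison (Euler-Maclaurin), Σ_{k=1}^n 5 · k^15 = 5 · ∫_0^n x^15 dx + O(n^15) = 5 · n^16/16 + O(n^15). (Equivalently, Faulhaber's formula gives the same leading term.)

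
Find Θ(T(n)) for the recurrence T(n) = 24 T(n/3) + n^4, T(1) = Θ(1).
T(n) = Θ(n^4)

log_3 24 ≈ 2.893. f(n) = n^4 dominates n^(log_3 24) since 4 > 2.893, and the regularity condition a·f(n/b) = 24·(n/3)^4 = (24/81)·n^4 ≤ c·f(n) holds with c = 24/81 ≈ 0.296 < 1. So this is Case 3: T(n) = Θ(f(n)) = Θ(n^4).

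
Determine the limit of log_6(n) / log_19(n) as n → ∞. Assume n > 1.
lim = ln(19) / ln(6) = log_6(19)

Change of base: log_6(n) = ln n / ln 6 and log_19(n) = ln n / ln 19. The ratio is (ln n / ln 6) · (ln 19 / ln n) = ln 19 / ln 6, a constant independent of n. So the limit is ln 19 / ln 6 = log_6(19).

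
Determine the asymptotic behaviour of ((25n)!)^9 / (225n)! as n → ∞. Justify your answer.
((25n)!)^9/(225n)! ~ ((2π·25n)^(8/2) / 3) · 9^(−9·25n)  →  0

Write N = 25n. Stirling: N! ~ sqrt(2π N)(N/e)^N and (9N)! ~ sqrt(2π·9N)·(9N/e)^(9N).
  (N!)^9/(9N)! ~ (2π N)^(9/2) (N/e)^(9N) / [sqrt(2π·9N) (9N/e)^(9N)]
     = (2π N)^(9/2) / sqrt(2π·9N) · (N/(9N))^(9N)
     = (2π N)^((9−1)/2) / 3 · 9^(−9N).
Since 9^9 > 1, the factor 9^(−9N) decays exponentially, so the ratio → 0. Substituting N = 25n gives the stated form.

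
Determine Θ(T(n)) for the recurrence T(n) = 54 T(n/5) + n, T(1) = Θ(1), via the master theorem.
T(n) = Θ(n^(log_5 54))

Master theorem: compare f(n) = n to n^(log_5 54) where log_5 54 ≈ 2.478. Since 1 < log_5 54, we have f(n) = O(n^(log_5 54 − ε)) for some ε > 0 — Case 1. Hence T(n) = Θ(n^(log_5 54)).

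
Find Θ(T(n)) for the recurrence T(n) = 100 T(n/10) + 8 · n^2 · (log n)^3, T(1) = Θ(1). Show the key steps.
T(n) = Θ(n^2 · (log n)^4)

Here log_10 100 = 2 and f(n) = 8 · n^2 · (log n)^3 = Θ(n^(log_10 100) · (log n)^3). This is the extended Case 2 of the master theorem (f matches the critical exponent up to log factors), giving T(n) = Θ(n^(log_10 100) · (log n)^(3+1)) = Θ(n^2 · (log n)^4).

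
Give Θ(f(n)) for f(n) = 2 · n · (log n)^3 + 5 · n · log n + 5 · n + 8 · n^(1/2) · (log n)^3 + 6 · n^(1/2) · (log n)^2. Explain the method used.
f(n) ∈ Θ(n · (log n)^3)

Compare the terms by growth order. For large n, n^a · (log n)^b dominates n^a' · (log n)^b' iff a > a', or (a = a' and b > b'). Ranking the 5 terms shows the dominant one is 2 · n · (log n)^3. Hence f(n) ∈ Θ(n · (log n)^3).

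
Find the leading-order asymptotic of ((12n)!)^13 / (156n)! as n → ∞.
((12n)!)^13/(156n)! ~ ((2π·12n)^(12/2) / sqrt(13)) · 13^(−13·12n)  →  0

Write N = 12n. Stirling: N! ~ sqrt(2π N)(N/e)^N and (13N)! ~ sqrt(2π·13N)·(13N/e)^(13N).
  (N!)^13/(13N)! ~ (2π N)^(13/2) (N/e)^(13N) / [sqrt(2π·13N) (13N/e)^(13N)]
     = (2π N)^(13/2) / sqrt(2π·13N) · (N/(13N))^(13N)
     = (2π N)^((13−1)/2) / sqrt(13) · 13^(−13N).
Since 13^13 > 1, the factor 13^(−13N) decays exponentially, so the ratio → 0. Substituting N = 12n gives the stated form.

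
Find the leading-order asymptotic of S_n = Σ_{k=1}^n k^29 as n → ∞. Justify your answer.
S_n ~ n^30 / 30

By integral comparison (Euler-Maclaurin), Σ_{k=1}^n k^29 = ∫_0^n x^29 dx + O(n^29) = n^30/30 + O(n^29). (Equivalently, Faulhaber's formula gives the same leading term.)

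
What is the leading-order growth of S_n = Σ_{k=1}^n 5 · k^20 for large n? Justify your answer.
S_n ~ 5 · n^21 / 21

By integral comparison (Euler-Maclaurin), Σ_{k=1}^n 5 · k^20 = 5 · ∫_0^n x^20 dx + O(n^20) = 5 · n^21/21 + O(n^20). (Equivalently, Faulhaber's formula gives the same leading term.)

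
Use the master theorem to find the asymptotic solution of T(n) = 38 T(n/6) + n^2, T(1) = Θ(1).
T(n) = Θ(n^(log_6 38))

Master theorem: compare f(n) = n^2 to n^(log_6 38) where log_6 38 ≈ 2.030. Since 2 < log_6 38, we have f(n) = O(n^(log_6 38 − ε)) for some ε > 0 — Case 1. Hence T(n) = Θ(n^(log_6 38)).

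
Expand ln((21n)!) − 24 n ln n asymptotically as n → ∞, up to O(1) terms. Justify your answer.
ln((21n)!) − 24 n ln n = −3 n ln n + 21(ln 21 − 1) n + (1/2) ln(2π·21n) + O(1/n)

Stirling: ln((21n)!) = 21n ln(21n) − 21n + (1/2) ln(2π·21n) + O(1/n).
Expand 21n ln(21n) = 21n (ln n + ln 21) = 21n ln n + 21n ln 21.
Subtract 24n ln n: leading term is (21 − 24) n ln n = −3 n ln n. The next term is 21n ln 21 − 21n = 21(ln 21 − 1) n. Then the (1/2) ln(2π·21n) correction.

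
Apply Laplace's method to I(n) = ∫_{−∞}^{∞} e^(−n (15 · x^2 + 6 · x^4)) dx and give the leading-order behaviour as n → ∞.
I(n) ~ sqrt(π/(15n))

φ(x) = 15 · x^2 + 6 · x^4 has its unique global minimum at x* = 0 (since φ'(x) = 30x + 24x^3 = 0 only at x = 0 for real x with both coefficients positive, and φ → ∞ as |x| → ∞). At x* = 0, φ(0) = 0 and φ''(0) = 30. Laplace's method then gives
  I(n) ~ sqrt(2π / (n · φ''(0))) · e^(−n φ(0)) = sqrt(2π / (30n)) = sqrt(π/(15n)).
The 6 · x^4 term contributes only at subleading order (an O(1/n) relative correction).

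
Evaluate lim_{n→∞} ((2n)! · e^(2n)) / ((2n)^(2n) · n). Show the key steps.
lim = 0

Stirling: (2n)! ~ sqrt(2π·2n) · (2n/e)^(2n). Hence
  (2n)! · e^(2n) / (2n)^(2n) ~ sqrt(2π·2n).
Dividing by n: sqrt(2π·2n) / n = sqrt(2π·2) · n^((1−2)/2), so the expression behaves like sqrt(2π·2) · n^((1−2)/2) → 0.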